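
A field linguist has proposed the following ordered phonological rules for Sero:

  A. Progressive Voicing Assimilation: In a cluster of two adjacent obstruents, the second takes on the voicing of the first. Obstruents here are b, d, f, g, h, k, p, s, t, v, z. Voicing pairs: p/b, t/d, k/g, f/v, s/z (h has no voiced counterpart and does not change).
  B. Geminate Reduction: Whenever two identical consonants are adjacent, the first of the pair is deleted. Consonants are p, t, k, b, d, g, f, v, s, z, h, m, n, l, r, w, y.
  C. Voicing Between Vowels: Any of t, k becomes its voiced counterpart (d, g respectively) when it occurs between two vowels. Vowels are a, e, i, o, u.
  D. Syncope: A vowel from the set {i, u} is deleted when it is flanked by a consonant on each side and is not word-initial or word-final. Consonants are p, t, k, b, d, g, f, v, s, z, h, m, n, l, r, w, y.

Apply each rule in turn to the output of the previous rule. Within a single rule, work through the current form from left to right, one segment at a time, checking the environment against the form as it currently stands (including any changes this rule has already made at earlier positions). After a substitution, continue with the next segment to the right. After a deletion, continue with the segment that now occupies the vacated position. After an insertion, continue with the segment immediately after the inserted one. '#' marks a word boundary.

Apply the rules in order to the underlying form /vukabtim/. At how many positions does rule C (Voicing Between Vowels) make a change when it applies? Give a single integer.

A Progressive Voicing Assimilation: [vukabtim] → [vukabdim]
B Geminate Reduction: no change — [vukabdim]
C Voicing Between Vowels: [vukabdim] → [vugabdim]
D Syncope: [vugabdim] → [vgabdm]
Rule C changed 1 position(s).

1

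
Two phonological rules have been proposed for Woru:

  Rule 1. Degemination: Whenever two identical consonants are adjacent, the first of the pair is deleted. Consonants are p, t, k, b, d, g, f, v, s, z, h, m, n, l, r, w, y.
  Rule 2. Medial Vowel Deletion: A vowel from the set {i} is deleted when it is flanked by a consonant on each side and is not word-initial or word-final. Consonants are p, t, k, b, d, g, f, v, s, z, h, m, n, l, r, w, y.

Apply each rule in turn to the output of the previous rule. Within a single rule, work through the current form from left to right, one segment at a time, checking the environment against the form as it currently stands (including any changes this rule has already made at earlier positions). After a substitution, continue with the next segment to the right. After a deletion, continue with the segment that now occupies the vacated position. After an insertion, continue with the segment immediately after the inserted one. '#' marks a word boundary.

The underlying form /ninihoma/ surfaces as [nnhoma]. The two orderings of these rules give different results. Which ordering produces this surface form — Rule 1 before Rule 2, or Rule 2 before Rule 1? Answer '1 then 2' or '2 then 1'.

1 then 2

Order 1 then 2:
  1 Degemination: no change — [ninihoma]
  2 Medial Vowel Deletion: [ninihoma] → [nnhoma]
  result: [nnhoma]
Order 2 then 1:
  2 Medial Vowel Deletion: [ninihoma] → [nnhoma]
  1 Degemination: [nnhoma] → [nhoma]
  result: [nhoma]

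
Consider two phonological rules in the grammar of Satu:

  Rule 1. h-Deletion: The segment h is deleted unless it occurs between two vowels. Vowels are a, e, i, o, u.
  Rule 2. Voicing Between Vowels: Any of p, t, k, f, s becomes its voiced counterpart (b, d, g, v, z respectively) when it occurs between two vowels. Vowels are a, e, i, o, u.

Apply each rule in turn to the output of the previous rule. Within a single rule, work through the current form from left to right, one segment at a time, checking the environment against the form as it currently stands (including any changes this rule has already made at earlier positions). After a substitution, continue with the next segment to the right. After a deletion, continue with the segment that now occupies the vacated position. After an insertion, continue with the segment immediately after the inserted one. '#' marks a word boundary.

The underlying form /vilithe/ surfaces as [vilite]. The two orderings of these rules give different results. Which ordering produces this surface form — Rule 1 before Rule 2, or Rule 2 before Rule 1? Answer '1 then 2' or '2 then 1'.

Order 1 then 2:
  1 h-Deletion: [vilithe] → [vilite]
  2 Voicing Between Vowels: [vilite] → [vilide]
  result: [vilide]
Order 2 then 1:
  2 Voicing Between Vowels: no change — [vilithe]
  1 h-Deletion: [vilithe] → [vilite]
  result: [vilite]

2 then 1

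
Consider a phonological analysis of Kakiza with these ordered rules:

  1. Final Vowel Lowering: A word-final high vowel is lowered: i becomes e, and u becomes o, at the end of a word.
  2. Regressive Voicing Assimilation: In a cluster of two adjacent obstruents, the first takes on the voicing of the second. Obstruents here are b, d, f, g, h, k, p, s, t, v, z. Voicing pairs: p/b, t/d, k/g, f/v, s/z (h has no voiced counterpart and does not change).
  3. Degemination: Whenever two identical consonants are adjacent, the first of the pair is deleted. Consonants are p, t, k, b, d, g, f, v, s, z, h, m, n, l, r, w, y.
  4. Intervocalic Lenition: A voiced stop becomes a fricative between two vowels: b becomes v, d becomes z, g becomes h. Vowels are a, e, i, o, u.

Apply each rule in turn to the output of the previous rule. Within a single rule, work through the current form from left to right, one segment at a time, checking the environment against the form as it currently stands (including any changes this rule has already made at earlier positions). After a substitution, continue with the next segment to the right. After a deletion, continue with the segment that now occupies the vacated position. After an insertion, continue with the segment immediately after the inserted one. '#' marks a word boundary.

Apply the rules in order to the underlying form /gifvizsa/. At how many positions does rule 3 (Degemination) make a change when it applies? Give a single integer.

1 Final Vowel Lowering: no change — [gifvizsa]
2 Regressive Voicing Assimilation: [gifvizsa] → [givvissa]
3 Degemination: [givvissa] → [givisa]
4 Intervocalic Lenition: no change — [givisa]
Rule 3 changed 2 position(s).

2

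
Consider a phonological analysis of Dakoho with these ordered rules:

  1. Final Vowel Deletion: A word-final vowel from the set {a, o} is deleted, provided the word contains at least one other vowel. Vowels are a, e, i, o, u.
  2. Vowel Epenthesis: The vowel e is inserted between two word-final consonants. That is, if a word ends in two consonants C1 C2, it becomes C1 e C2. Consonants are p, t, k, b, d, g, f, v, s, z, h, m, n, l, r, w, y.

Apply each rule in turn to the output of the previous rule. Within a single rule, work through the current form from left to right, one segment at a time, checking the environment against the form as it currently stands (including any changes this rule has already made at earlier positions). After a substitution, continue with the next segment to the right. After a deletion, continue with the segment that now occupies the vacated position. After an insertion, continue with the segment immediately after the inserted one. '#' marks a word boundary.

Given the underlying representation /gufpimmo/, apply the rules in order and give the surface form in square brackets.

[gufpimem]

1 Final Vowel Deletion: [gufpimmo] → [gufpimm]
2 Vowel Epenthesis: [gufpimm] → [gufpimem]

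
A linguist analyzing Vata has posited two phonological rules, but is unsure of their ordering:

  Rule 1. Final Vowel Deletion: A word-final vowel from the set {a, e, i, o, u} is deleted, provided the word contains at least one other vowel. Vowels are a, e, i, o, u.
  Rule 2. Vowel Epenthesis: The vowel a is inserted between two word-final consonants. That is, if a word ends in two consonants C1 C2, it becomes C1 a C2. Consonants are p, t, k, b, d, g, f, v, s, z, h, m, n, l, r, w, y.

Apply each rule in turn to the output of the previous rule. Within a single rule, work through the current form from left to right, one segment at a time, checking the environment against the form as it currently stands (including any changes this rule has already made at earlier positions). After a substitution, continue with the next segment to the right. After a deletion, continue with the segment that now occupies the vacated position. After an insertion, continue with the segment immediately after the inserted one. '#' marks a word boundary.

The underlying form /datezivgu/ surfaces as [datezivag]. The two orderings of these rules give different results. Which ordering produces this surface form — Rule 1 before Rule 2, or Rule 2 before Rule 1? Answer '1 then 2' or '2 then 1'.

1 then 2

Order 1 then 2:
  1 Final Vowel Deletion: [datezivgu] → [datezivg]
  2 Vowel Epenthesis: [datezivg] → [datezivag]
  result: [datezivag]
Order 2 then 1:
  2 Vowel Epenthesis: no change — [datezivgu]
  1 Final Vowel Deletion: [datezivgu] → [datezivg]
  result: [datezivg]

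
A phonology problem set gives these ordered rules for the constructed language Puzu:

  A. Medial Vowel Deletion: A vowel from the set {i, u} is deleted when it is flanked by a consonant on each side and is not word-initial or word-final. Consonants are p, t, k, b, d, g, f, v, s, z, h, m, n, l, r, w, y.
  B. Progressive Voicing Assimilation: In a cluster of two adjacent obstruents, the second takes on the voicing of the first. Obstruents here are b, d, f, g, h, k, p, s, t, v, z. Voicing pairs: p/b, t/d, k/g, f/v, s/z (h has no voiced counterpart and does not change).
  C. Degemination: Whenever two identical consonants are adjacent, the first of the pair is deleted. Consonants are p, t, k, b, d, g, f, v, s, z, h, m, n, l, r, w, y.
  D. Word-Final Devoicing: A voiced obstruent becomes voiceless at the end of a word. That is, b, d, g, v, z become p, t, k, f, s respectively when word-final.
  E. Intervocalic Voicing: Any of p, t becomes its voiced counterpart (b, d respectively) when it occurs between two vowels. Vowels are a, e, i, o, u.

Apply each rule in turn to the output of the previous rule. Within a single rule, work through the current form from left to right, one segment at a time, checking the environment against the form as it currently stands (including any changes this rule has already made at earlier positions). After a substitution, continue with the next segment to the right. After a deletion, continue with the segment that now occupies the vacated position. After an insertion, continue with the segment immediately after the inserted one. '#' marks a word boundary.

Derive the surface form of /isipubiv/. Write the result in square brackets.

[ispf]

A Medial Vowel Deletion: [isipubiv] → [ispbv]
B Progressive Voicing Assimilation: [ispbv] → [isppf]
C Degemination: [isppf] → [ispf]
D Word-Final Devoicing: no change — [ispf]
E Intervocalic Voicing: no change — [ispf]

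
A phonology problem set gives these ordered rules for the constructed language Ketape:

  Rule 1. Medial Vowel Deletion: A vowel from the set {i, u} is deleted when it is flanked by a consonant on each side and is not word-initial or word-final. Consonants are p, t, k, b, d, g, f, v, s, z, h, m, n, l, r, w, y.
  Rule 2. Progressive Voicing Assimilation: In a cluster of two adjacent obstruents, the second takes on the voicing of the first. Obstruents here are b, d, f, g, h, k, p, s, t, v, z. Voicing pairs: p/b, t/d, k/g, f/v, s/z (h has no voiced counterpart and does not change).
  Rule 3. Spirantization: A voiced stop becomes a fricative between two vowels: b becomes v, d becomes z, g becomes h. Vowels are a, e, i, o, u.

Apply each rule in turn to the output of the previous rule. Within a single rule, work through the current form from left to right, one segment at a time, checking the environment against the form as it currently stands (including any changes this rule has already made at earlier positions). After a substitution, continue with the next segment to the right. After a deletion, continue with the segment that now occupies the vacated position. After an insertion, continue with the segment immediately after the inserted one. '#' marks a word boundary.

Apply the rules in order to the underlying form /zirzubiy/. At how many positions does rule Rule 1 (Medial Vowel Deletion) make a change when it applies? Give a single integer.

Rule 1 Medial Vowel Deletion: [zirzubiy] → [zrzby]
Rule 2 Progressive Voicing Assimilation: no change — [zrzby]
Rule 3 Spirantization: no change — [zrzby]
Rule Rule 1 changed 3 position(s).

3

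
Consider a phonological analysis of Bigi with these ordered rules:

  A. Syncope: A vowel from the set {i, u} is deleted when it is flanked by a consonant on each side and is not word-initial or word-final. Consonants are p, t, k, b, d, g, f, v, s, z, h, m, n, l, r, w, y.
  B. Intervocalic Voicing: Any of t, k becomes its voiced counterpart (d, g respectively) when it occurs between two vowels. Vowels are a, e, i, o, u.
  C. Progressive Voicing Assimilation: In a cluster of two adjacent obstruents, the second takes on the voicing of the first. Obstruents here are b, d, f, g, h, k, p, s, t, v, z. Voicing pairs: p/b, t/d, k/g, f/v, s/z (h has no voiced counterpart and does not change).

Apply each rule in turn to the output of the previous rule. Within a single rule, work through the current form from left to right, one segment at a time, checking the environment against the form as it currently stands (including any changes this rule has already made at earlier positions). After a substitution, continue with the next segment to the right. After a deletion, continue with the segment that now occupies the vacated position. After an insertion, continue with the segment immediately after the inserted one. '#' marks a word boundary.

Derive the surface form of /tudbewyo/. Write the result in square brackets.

[ttpewyo]

A Syncope: [tudbewyo] → [tdbewyo]
B Intervocalic Voicing: no change — [tdbewyo]
C Progressive Voicing Assimilation: [tdbewyo] → [ttpewyo]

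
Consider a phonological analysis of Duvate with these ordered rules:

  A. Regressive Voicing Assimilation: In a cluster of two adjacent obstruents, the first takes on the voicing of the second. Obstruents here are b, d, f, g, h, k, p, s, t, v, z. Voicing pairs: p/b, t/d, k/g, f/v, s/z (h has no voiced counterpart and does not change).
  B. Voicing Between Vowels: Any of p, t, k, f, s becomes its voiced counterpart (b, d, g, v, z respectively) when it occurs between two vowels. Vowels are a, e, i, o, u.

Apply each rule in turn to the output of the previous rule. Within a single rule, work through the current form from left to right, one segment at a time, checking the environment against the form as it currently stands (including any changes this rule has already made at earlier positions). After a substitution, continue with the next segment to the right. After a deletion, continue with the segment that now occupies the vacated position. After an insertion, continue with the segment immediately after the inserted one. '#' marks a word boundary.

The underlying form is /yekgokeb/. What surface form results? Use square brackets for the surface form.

A Regressive Voicing Assimilation: [yekgokeb] → [yeggokeb]
B Voicing Between Vowels: [yeggokeb] → [yeggogeb]

[yeggogeb]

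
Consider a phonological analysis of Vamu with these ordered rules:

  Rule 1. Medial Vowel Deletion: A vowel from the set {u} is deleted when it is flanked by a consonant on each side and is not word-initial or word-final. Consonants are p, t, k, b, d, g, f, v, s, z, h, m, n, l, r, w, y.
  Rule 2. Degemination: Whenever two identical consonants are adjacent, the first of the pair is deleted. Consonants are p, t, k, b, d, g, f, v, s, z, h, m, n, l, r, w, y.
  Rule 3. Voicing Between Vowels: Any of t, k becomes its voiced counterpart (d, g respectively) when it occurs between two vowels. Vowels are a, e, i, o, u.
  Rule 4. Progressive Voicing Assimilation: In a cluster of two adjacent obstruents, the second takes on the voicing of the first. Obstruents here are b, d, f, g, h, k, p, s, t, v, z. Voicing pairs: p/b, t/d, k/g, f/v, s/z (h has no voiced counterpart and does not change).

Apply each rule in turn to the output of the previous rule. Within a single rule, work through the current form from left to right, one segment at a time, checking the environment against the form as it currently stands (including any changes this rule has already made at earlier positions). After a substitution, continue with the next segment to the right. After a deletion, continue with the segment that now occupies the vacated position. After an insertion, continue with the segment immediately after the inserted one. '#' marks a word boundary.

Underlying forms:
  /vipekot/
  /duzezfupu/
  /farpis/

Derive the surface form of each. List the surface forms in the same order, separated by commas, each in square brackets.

[vipegot], [dzezvbu], [farpis]

/vipekot/:
  Rule 1 Medial Vowel Deletion: no change — [vipekot]
  Rule 2 Degemination: no change — [vipekot]
  Rule 3 Voicing Between Vowels: [vipekot] → [vipegot]
  Rule 4 Progressive Voicing Assimilation: no change — [vipegot]
/duzezfupu/:
  Rule 1 Medial Vowel Deletion: [duzezfupu] → [dzezfpu]
  Rule 2 Degemination: no change — [dzezfpu]
  Rule 3 Voicing Between Vowels: no change — [dzezfpu]
  Rule 4 Progressive Voicing Assimilation: [dzezfpu] → [dzezvbu]
/farpis/:
  Rule 1 Medial Vowel Deletion: no change — [farpis]
  Rule 2 Degemination: no change — [farpis]
  Rule 3 Voicing Between Vowels: no change — [farpis]
  Rule 4 Progressive Voicing Assimilation: no change — [farpis]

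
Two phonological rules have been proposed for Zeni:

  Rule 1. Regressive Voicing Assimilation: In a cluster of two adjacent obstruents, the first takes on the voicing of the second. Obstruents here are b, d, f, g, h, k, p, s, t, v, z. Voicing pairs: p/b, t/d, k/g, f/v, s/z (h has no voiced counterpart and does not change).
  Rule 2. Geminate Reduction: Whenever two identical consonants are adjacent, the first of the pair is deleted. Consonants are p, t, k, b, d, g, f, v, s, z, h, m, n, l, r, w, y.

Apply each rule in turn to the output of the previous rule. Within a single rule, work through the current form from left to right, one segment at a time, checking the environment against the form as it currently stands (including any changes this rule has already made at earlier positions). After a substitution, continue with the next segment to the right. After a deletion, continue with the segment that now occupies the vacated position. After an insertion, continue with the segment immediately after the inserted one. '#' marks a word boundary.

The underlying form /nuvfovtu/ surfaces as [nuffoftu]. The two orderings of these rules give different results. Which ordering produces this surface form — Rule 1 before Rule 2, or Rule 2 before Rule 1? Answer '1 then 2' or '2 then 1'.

2 then 1

Order 1 then 2:
  1 Regressive Voicing Assimilation: [nuvfovtu] → [nuffoftu]
  2 Geminate Reduction: [nuffoftu] → [nufoftu]
  result: [nufoftu]
Order 2 then 1:
  2 Geminate Reduction: no change — [nuvfovtu]
  1 Regressive Voicing Assimilation: [nuvfovtu] → [nuffoftu]
  result: [nuffoftu]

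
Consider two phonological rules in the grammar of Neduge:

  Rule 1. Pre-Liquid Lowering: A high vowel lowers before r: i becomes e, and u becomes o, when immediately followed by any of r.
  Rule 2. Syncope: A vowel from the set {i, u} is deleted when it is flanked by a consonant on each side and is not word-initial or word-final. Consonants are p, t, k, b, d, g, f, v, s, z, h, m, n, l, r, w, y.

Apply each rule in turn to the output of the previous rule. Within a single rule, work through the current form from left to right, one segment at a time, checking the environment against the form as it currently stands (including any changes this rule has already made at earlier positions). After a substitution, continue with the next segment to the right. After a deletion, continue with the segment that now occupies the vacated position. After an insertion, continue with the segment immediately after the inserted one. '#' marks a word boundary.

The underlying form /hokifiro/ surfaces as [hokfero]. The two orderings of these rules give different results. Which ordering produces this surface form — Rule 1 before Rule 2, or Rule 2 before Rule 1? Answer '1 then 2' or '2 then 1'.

1 then 2

Order 1 then 2:
  1 Pre-Liquid Lowering: [hokifiro] → [hokifero]
  2 Syncope: [hokifero] → [hokfero]
  result: [hokfero]
Order 2 then 1:
  2 Syncope: [hokifiro] → [hokfro]
  1 Pre-Liquid Lowering: no change — [hokfro]
  result: [hokfro]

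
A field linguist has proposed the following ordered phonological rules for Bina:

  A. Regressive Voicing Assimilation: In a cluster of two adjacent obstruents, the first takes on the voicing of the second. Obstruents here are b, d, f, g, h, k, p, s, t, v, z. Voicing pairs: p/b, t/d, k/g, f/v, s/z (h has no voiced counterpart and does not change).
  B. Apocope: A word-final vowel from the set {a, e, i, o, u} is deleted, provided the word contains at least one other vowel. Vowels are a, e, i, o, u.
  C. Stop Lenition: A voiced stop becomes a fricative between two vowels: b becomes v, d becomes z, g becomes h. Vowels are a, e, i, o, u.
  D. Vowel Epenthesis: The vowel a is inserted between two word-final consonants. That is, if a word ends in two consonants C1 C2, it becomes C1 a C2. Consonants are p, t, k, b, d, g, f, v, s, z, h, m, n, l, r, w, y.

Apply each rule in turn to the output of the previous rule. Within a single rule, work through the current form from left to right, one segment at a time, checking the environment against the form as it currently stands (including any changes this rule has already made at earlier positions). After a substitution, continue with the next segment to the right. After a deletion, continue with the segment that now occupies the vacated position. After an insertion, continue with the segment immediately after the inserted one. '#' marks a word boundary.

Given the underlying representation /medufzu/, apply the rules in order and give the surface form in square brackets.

A Regressive Voicing Assimilation: [medufzu] → [meduvzu]
B Apocope: [meduvzu] → [meduvz]
C Stop Lenition: [meduvz] → [mezuvz]
D Vowel Epenthesis: [mezuvz] → [mezuvaz]

[mezuvaz]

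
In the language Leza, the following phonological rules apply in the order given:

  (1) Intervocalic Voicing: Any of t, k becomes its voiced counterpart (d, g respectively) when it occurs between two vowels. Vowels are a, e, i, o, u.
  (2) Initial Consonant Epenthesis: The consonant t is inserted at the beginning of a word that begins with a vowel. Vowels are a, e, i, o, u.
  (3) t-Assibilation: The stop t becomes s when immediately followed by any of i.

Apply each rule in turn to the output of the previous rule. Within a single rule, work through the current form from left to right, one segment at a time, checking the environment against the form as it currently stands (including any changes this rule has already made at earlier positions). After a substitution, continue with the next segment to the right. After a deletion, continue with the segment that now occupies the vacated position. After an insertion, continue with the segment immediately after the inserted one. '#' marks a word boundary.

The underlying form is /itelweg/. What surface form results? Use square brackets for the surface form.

(1) Intervocalic Voicing: [itelweg] → [idelweg]
(2) Initial Consonant Epenthesis: [idelweg] → [tidelweg]
(3) t-Assibilation: [tidelweg] → [sidelweg]

[sidelweg]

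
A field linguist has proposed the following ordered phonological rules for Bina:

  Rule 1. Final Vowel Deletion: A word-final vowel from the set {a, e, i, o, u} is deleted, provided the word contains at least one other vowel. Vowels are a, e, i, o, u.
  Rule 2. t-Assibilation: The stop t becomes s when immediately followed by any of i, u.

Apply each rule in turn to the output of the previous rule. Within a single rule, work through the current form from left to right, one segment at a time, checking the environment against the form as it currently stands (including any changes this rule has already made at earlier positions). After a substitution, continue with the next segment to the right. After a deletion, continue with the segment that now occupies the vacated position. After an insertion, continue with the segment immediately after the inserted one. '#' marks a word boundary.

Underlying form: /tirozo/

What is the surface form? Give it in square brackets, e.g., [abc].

Rule 1 Final Vowel Deletion: [tirozo] → [tiroz]
Rule 2 t-Assibilation: [tiroz] → [siroz]

[siroz]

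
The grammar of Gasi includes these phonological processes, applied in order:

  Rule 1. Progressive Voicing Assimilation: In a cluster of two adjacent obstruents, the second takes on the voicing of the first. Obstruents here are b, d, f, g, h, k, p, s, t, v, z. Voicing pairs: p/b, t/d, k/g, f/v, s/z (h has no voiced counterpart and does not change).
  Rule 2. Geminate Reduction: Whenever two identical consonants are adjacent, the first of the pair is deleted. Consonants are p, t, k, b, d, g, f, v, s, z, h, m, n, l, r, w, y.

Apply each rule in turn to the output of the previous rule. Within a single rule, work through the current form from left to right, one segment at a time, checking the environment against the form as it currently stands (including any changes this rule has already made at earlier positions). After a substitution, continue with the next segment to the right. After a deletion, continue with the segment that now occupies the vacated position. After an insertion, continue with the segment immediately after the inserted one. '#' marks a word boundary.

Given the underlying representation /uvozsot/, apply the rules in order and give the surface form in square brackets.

Rule 1 Progressive Voicing Assimilation: [uvozsot] → [uvozzot]
Rule 2 Geminate Reduction: [uvozzot] → [uvozot]

[uvozot]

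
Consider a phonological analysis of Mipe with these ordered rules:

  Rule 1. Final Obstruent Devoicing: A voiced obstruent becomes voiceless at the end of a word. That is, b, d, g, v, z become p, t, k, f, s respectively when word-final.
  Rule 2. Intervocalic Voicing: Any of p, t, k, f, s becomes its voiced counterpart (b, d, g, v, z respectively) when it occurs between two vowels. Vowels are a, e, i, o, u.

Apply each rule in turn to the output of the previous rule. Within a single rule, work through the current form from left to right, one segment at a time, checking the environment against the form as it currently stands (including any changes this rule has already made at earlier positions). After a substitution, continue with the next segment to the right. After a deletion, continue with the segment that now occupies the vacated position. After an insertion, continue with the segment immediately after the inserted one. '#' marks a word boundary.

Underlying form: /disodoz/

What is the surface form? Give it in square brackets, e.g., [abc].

Rule 1 Final Obstruent Devoicing: [disodoz] → [disodos]
Rule 2 Intervocalic Voicing: [disodos] → [dizodos]

[dizodos]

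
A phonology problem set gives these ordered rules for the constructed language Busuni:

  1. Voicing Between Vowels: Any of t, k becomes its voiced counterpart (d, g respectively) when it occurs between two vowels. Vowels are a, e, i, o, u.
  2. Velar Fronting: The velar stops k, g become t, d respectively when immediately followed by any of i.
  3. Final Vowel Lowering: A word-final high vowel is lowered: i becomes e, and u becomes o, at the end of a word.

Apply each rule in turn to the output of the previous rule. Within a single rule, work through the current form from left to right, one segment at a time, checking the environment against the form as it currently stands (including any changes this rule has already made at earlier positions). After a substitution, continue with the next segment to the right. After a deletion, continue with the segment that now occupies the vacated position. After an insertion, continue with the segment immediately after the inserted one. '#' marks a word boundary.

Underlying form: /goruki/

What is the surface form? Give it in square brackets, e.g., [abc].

[gorude]

1 Voicing Between Vowels: [goruki] → [gorugi]
2 Velar Fronting: [gorugi] → [gorudi]
3 Final Vowel Lowering: [gorudi] → [gorude]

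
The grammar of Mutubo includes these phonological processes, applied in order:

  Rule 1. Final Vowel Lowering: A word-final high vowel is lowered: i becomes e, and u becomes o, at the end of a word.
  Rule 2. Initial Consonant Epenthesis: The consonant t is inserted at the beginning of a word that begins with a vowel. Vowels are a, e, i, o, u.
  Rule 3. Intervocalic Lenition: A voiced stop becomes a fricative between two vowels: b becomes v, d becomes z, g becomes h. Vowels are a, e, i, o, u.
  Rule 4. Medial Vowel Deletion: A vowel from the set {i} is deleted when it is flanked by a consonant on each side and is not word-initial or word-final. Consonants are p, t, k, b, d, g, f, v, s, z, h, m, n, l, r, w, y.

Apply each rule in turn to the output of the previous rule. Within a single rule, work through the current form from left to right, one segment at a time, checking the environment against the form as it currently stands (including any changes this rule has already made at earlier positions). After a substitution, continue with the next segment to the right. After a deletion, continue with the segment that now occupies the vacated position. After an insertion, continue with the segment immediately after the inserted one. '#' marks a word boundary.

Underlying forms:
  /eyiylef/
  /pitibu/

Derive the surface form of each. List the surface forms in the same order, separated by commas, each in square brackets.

[teyylef], [ptvo]

/eyiylef/:
  Rule 1 Final Vowel Lowering: no change — [eyiylef]
  Rule 2 Initial Consonant Epenthesis: [eyiylef] → [teyiylef]
  Rule 3 Intervocalic Lenition: no change — [teyiylef]
  Rule 4 Medial Vowel Deletion: [teyiylef] → [teyylef]
/pitibu/:
  Rule 1 Final Vowel Lowering: [pitibu] → [pitibo]
  Rule 2 Initial Consonant Epenthesis: no change — [pitibo]
  Rule 3 Intervocalic Lenition: [pitibo] → [pitivo]
  Rule 4 Medial Vowel Deletion: [pitivo] → [ptvo]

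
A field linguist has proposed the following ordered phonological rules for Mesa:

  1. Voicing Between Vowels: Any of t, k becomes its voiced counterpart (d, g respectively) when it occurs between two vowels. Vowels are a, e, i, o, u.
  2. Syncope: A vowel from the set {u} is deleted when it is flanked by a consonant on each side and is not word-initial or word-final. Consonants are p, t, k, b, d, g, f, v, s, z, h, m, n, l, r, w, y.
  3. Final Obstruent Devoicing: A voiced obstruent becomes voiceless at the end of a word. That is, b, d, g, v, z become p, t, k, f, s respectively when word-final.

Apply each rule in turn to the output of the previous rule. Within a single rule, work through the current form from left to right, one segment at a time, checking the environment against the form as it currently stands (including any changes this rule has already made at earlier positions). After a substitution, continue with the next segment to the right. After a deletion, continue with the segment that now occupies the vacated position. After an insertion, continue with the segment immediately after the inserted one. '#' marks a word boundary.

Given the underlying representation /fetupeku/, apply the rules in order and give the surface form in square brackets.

1 Voicing Between Vowels: [fetupeku] → [fedupegu]
2 Syncope: [fedupegu] → [fedpegu]
3 Final Obstruent Devoicing: no change — [fedpegu]

[fedpegu]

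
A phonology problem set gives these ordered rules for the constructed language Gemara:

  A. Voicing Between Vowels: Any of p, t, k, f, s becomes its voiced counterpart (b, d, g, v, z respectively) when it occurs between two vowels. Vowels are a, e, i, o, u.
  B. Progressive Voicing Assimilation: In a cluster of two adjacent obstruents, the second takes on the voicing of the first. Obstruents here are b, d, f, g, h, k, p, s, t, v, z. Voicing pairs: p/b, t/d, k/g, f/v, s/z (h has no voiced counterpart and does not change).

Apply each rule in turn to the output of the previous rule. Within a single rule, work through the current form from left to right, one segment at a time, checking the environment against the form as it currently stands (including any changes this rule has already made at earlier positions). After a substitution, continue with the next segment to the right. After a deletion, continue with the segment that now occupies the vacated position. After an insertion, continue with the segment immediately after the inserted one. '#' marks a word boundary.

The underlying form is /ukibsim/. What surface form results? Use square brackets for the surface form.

[ugibzim]

A Voicing Between Vowels: [ukibsim] → [ugibsim]
B Progressive Voicing Assimilation: [ugibsim] → [ugibzim]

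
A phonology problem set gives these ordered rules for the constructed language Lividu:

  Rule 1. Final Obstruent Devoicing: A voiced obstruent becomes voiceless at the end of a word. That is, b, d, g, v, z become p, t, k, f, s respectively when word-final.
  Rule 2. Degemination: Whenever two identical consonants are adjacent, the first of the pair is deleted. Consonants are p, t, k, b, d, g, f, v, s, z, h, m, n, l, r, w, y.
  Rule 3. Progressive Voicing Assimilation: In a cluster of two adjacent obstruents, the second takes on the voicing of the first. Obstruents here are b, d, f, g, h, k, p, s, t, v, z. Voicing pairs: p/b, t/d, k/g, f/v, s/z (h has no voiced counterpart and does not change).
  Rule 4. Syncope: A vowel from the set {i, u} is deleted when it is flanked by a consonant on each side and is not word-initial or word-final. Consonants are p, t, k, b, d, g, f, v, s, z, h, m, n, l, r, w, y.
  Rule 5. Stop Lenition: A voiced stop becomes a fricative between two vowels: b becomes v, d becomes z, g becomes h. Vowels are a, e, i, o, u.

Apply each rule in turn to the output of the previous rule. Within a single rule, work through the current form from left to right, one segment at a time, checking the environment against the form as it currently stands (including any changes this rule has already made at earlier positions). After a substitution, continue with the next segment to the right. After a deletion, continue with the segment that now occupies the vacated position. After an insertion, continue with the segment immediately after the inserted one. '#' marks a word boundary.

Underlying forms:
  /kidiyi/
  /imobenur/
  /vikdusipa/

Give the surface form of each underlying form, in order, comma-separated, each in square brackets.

/kidiyi/:
  Rule 1 Final Obstruent Devoicing: no change — [kidiyi]
  Rule 2 Degemination: no change — [kidiyi]
  Rule 3 Progressive Voicing Assimilation: no change — [kidiyi]
  Rule 4 Syncope: [kidiyi] → [kdyi]
  Rule 5 Stop Lenition: no change — [kdyi]
/imobenur/:
  Rule 1 Final Obstruent Devoicing: no change — [imobenur]
  Rule 2 Degemination: no change — [imobenur]
  Rule 3 Progressive Voicing Assimilation: no change — [imobenur]
  Rule 4 Syncope: [imobenur] → [imobenr]
  Rule 5 Stop Lenition: [imobenr] → [imovenr]
/vikdusipa/:
  Rule 1 Final Obstruent Devoicing: no change — [vikdusipa]
  Rule 2 Degemination: no change — [vikdusipa]
  Rule 3 Progressive Voicing Assimilation: [vikdusipa] → [viktusipa]
  Rule 4 Syncope: [viktusipa] → [vktspa]
  Rule 5 Stop Lenition: no change — [vktspa]

[kdyi], [imovenr], [vktspa]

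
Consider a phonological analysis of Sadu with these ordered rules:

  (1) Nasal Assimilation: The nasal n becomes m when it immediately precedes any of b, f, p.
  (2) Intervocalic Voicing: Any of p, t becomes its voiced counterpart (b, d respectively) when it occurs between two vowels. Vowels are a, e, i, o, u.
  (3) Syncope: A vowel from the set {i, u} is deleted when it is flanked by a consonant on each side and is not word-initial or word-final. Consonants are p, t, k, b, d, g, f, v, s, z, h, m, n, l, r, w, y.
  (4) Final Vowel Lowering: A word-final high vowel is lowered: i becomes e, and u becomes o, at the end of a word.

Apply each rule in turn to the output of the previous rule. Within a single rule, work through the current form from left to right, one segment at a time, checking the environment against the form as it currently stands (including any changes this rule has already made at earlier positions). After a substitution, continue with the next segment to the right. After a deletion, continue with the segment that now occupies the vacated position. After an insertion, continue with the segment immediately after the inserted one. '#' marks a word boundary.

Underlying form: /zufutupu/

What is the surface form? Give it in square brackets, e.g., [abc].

(1) Nasal Assimilation: no change — [zufutupu]
(2) Intervocalic Voicing: [zufutupu] → [zufudubu]
(3) Syncope: [zufudubu] → [zfdbu]
(4) Final Vowel Lowering: [zfdbu] → [zfdbo]

[zfdbo]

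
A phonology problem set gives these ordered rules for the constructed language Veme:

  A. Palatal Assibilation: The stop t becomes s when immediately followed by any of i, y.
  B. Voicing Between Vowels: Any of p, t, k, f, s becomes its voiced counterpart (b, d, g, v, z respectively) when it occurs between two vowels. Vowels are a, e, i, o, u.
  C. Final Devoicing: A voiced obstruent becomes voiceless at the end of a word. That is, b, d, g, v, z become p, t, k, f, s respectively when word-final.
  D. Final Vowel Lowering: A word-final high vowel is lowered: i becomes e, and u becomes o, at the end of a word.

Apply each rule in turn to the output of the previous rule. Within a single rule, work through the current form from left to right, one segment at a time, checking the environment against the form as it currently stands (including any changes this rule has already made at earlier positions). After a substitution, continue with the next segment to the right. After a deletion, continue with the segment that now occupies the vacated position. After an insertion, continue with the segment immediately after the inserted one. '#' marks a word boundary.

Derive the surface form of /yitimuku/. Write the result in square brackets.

A Palatal Assibilation: [yitimuku] → [yisimuku]
B Voicing Between Vowels: [yisimuku] → [yizimugu]
C Final Devoicing: no change — [yizimugu]
D Final Vowel Lowering: [yizimugu] → [yizimugo]

[yizimugo]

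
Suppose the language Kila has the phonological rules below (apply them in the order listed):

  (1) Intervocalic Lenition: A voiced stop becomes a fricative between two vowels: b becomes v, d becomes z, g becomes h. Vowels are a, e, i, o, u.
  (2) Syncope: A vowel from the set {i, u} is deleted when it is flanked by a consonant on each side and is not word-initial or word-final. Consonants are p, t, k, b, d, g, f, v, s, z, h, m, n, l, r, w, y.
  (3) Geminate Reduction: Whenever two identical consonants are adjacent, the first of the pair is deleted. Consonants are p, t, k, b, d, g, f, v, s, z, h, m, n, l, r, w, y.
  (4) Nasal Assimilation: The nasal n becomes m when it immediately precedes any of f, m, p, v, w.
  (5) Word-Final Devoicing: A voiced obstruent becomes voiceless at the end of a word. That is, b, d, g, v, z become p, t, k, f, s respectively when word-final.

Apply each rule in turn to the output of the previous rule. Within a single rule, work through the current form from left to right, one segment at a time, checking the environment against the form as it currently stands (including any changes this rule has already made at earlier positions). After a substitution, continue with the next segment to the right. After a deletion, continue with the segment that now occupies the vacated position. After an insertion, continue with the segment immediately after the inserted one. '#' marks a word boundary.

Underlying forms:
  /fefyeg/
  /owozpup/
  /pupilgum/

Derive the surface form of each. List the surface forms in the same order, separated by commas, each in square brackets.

/fefyeg/:
  (1) Intervocalic Lenition: no change — [fefyeg]
  (2) Syncope: no change — [fefyeg]
  (3) Geminate Reduction: no change — [fefyeg]
  (4) Nasal Assimilation: no change — [fefyeg]
  (5) Word-Final Devoicing: [fefyeg] → [fefyek]
/owozpup/:
  (1) Intervocalic Lenition: no change — [owozpup]
  (2) Syncope: [owozpup] → [owozpp]
  (3) Geminate Reduction: [owozpp] → [owozp]
  (4) Nasal Assimilation: no change — [owozp]
  (5) Word-Final Devoicing: no change — [owozp]
/pupilgum/:
  (1) Intervocalic Lenition: no change — [pupilgum]
  (2) Syncope: [pupilgum] → [pplgm]
  (3) Geminate Reduction: [pplgm] → [plgm]
  (4) Nasal Assimilation: no change — [plgm]
  (5) Word-Final Devoicing: no change — [plgm]

[fefyek], [owozp], [plgm]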